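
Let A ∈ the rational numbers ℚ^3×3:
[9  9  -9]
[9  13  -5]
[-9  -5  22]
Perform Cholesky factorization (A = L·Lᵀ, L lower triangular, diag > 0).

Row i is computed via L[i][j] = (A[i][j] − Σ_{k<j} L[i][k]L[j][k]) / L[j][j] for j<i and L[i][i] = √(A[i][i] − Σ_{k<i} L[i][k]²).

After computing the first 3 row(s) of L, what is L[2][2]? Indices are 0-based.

Step 1: L[0][0] = √(9) = 3.
  L[1][0] = (9) / L[0][0] = 3.
Step 2: L[1][1] = √(4) = 2.
  L[2][0] = (-9) / L[0][0] = -3.
  L[2][1] = (4) / L[1][1] = 2.
Step 3: L[2][2] = √(9) = 3.

L[2][2] = 3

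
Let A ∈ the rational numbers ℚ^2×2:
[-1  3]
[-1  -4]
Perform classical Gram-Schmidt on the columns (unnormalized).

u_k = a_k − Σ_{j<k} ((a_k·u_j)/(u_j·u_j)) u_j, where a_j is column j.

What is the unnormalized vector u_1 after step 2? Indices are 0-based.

Step 1: u_0 = a_0 = (-1, -1).
Step 2: u_1 = a_1 − (1/2)·u_0 = (7/2, -7/2).

u_1 = (7/2, -7/2)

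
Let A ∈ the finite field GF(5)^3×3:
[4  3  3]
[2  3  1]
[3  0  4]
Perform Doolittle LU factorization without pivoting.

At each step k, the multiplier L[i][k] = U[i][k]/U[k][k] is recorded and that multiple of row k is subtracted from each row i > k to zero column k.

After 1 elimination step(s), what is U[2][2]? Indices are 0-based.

k=0: U[0][0]=4
  eliminate (1,0): mult=3, new row 1: (0, 4, 2); set L[1][0]=3
  eliminate (2,0): mult=2, new row 2: (0, 4, 3); set L[2][0]=2

U[2][2] = 3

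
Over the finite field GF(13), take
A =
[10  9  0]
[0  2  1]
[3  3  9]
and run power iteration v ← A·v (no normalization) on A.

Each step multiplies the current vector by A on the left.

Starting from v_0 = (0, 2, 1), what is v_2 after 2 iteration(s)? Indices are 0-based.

v_0 = (0, 2, 1).
v_1 = A·v_0 = (5, 5, 2).
v_2 = A·v_1 = (4, 12, 9).

v_2 = (4, 12, 9)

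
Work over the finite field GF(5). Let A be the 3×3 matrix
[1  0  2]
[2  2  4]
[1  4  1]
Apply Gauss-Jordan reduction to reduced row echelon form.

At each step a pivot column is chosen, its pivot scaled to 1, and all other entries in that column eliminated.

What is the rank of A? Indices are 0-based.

[1] R0 /= 1  ⇒  (1, 0, 2)
     R1 -= 2·R0  ⇒  (0, 2, 0)
     R2 -= 1·R0  ⇒  (0, 4, 4)
[2] R1 /= 2  ⇒  (0, 1, 0)
     R2 -= 4·R1  ⇒  (0, 0, 4)
[3] R2 /= 4  ⇒  (0, 0, 1)
     R0 -= 2·R2  ⇒  (1, 0, 0)

rank = 3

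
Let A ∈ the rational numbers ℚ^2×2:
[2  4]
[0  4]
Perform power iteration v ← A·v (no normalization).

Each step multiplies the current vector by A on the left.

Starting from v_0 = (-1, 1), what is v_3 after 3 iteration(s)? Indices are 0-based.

v_3 = (104, 64)

v_0 = (-1, 1).
v_1 = A·v_0 = (2, 4).
v_2 = A·v_1 = (20, 16).
v_3 = A·v_2 = (104, 64).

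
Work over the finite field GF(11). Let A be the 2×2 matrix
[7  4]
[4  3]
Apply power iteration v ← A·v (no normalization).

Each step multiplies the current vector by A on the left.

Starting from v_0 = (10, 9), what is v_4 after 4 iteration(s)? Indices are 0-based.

v_4 = (10, 2)

v_0 = (10, 9).
v_1 = A·v_0 = (7, 1).
v_2 = A·v_1 = (9, 9).
v_3 = A·v_2 = (0, 8).
v_4 = A·v_3 = (10, 2).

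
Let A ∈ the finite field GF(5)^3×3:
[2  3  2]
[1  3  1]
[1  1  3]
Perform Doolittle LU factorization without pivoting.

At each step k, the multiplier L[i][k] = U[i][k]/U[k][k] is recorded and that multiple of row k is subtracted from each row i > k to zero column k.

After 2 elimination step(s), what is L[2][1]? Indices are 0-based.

Step 1: pivot at (0,0) is 2.
  row1 ← row1 − (3)·row0  ⇒  L[1][0]=3, U row1=(0, 4, 0)
  row2 ← row2 − (3)·row0  ⇒  L[2][0]=3, U row2=(0, 2, 2)
Step 2: pivot at (1,1) is 4.
  row2 ← row2 − (3)·row1  ⇒  L[2][1]=3, U row2=(0, 0, 2)

L[2][1] = 3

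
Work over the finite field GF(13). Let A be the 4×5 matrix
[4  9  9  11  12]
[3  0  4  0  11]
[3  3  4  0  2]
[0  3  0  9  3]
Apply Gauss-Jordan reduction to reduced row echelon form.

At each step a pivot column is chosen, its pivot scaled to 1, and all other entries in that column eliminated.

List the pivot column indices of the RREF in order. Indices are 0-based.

pivot columns: 0, 1, 2, 3

pivot(0,0)=4: scale R0 → (1, 12, 12, 6, 3)
  clear (1,0): R1 −= (3)R0 → (0, 3, 7, 8, 2)
  clear (2,0): R2 −= (3)R0 → (0, 6, 7, 8, 6)
pivot(1,1)=3: scale R1 → (0, 1, 11, 7, 5)
  clear (0,1): R0 −= (12)R1 → (1, 0, 10, 0, 8)
  clear (2,1): R2 −= (6)R1 → (0, 0, 6, 5, 2)
  clear (3,1): R3 −= (3)R1 → (0, 0, 6, 1, 1)
pivot(2,2)=6: scale R2 → (0, 0, 1, 3, 9)
  clear (0,2): R0 −= (10)R2 → (1, 0, 0, 9, 9)
  clear (1,2): R1 −= (11)R2 → (0, 1, 0, 0, 10)
  clear (3,2): R3 −= (6)R2 → (0, 0, 0, 9, 12)
pivot(3,3)=9: scale R3 → (0, 0, 0, 1, 10)
  clear (0,3): R0 −= (9)R3 → (1, 0, 0, 0, 10)
  clear (2,3): R2 −= (3)R3 → (0, 0, 1, 0, 5)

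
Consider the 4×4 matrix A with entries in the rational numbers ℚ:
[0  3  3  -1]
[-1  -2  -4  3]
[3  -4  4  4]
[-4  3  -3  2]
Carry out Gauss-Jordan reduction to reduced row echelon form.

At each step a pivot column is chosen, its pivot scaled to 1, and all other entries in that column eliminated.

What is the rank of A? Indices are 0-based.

[1] R0 <-> R1
[1] R0 /= -1  ⇒  (1, 2, 4, -3)
     R2 -= 3·R0  ⇒  (0, -10, -8, 13)
     R3 -= -4·R0  ⇒  (0, 11, 13, -10)
[2] R1 /= 3  ⇒  (0, 1, 1, -1/3)
     R0 -= 2·R1  ⇒  (1, 0, 2, -7/3)
     R2 -= -10·R1  ⇒  (0, 0, 2, 29/3)
     R3 -= 11·R1  ⇒  (0, 0, 2, -19/3)
[3] R2 /= 2  ⇒  (0, 0, 1, 29/6)
     R0 -= 2·R2  ⇒  (1, 0, 0, -12)
     R1 -= 1·R2  ⇒  (0, 1, 0, -31/6)
     R3 -= 2·R2  ⇒  (0, 0, 0, -16)
[4] R3 /= -16  ⇒  (0, 0, 0, 1)
     R0 -= -12·R3  ⇒  (1, 0, 0, 0)
     R1 -= -31/6·R3  ⇒  (0, 1, 0, 0)
     R2 -= 29/6·R3  ⇒  (0, 0, 1, 0)

rank = 4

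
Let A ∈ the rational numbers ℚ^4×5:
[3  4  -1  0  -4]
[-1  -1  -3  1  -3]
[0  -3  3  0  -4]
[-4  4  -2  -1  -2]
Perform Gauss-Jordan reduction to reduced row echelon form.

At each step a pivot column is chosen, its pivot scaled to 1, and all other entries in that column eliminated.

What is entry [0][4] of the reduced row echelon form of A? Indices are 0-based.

[1] R0 /= 3  ⇒  (1, 4/3, -1/3, 0, -4/3)
     R1 -= -1·R0  ⇒  (0, 1/3, -10/3, 1, -13/3)
     R3 -= -4·R0  ⇒  (0, 28/3, -10/3, -1, -22/3)
[2] R1 /= 1/3  ⇒  (0, 1, -10, 3, -13)
     R0 -= 4/3·R1  ⇒  (1, 0, 13, -4, 16)
     R2 -= -3·R1  ⇒  (0, 0, -27, 9, -43)
     R3 -= 28/3·R1  ⇒  (0, 0, 90, -29, 114)
[3] R2 /= -27  ⇒  (0, 0, 1, -1/3, 43/27)
     R0 -= 13·R2  ⇒  (1, 0, 0, 1/3, -127/27)
     R1 -= -10·R2  ⇒  (0, 1, 0, -1/3, 79/27)
     R3 -= 90·R2  ⇒  (0, 0, 0, 1, -88/3)
[4] R3 /= 1  ⇒  (0, 0, 0, 1, -88/3)
     R0 -= 1/3·R3  ⇒  (1, 0, 0, 0, 137/27)
     R1 -= -1/3·R3  ⇒  (0, 1, 0, 0, -185/27)
     R2 -= -1/3·R3  ⇒  (0, 0, 1, 0, -221/27)

M[0][4] = 137/27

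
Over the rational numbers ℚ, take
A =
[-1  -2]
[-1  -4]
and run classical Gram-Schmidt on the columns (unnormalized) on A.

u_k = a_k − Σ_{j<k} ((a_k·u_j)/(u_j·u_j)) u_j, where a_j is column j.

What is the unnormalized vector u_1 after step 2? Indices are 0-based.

u_1 = (1, -1)

Step 1: u_0 = a_0 = (-1, -1).
Step 2: u_1 = a_1 − (3)·u_0 = (1, -1).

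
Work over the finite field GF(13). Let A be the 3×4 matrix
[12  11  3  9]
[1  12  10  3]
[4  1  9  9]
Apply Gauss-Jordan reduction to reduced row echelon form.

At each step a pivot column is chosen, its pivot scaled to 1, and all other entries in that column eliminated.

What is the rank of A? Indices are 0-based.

rank = 3

step 1: normalize row 0 (÷12) = (1, 2, 10, 4)
  row 1: subtract 1×row0 = (0, 10, 0, 12)
  row 2: subtract 4×row0 = (0, 6, 8, 6)
step 2: normalize row 1 (÷10) = (0, 1, 0, 9)
  row 0: subtract 2×row1 = (1, 0, 10, 12)
  row 2: subtract 6×row1 = (0, 0, 8, 4)
step 3: normalize row 2 (÷8) = (0, 0, 1, 7)
  row 0: subtract 10×row2 = (1, 0, 0, 7)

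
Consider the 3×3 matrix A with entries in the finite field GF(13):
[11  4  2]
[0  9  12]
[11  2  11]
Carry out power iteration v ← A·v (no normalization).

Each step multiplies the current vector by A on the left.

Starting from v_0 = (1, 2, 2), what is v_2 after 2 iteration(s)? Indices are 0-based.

v_2 = (1, 3, 3)

v_0 = (1, 2, 2).
v_1 = A·v_0 = (10, 3, 11).
v_2 = A·v_1 = (1, 3, 3).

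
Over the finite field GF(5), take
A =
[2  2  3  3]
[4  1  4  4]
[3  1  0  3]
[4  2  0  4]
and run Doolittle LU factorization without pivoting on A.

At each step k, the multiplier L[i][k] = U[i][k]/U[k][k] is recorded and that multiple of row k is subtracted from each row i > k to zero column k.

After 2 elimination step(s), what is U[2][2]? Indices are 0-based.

[col 0] pivot 2
  R1 -= 2*R0 → (0, 2, 3, 3)  (L[1][0] := 2)
  R2 -= 4*R0 → (0, 3, 3, 1)  (L[2][0] := 4)
  R3 -= 2*R0 → (0, 3, 4, 3)  (L[3][0] := 2)
[col 1] pivot 2
  R2 -= 4*R1 → (0, 0, 1, 4)  (L[2][1] := 4)
  R3 -= 4*R1 → (0, 0, 2, 1)  (L[3][1] := 4)

U[2][2] = 1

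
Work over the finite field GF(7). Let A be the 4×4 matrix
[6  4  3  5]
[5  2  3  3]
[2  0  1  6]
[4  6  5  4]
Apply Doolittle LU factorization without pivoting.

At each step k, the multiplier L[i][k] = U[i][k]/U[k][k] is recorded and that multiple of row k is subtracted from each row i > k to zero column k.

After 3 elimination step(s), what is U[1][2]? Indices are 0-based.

U[1][2] = 4

k=0: U[0][0]=6
  eliminate (1,0): mult=2, new row 1: (0, 1, 4, 0); set L[1][0]=2
  eliminate (2,0): mult=5, new row 2: (0, 1, 0, 2); set L[2][0]=5
  eliminate (3,0): mult=3, new row 3: (0, 1, 3, 3); set L[3][0]=3
k=1: U[1][1]=1
  eliminate (2,1): mult=1, new row 2: (0, 0, 3, 2); set L[2][1]=1
  eliminate (3,1): mult=1, new row 3: (0, 0, 6, 3); set L[3][1]=1
k=2: U[2][2]=3
  eliminate (3,2): mult=2, new row 3: (0, 0, 0, 6); set L[3][2]=2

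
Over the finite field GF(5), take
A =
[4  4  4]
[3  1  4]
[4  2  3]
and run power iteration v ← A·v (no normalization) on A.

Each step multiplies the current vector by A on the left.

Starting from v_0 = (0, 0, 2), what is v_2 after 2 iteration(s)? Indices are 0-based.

v_0 = (0, 0, 2).
v_1 = A·v_0 = (3, 3, 1).
v_2 = A·v_1 = (3, 1, 1).

v_2 = (3, 1, 1)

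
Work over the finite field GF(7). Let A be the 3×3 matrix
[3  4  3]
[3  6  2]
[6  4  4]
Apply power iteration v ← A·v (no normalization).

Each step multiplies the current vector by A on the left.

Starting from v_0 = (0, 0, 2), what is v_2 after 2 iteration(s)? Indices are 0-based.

v_2 = (2, 2, 0)

v_0 = (0, 0, 2).
v_1 = A·v_0 = (6, 4, 1).
v_2 = A·v_1 = (2, 2, 0).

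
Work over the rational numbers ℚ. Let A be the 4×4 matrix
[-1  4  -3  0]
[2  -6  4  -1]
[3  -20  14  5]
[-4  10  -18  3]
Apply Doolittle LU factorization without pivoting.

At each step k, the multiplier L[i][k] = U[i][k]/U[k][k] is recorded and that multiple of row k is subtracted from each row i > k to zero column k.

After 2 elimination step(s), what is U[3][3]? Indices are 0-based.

U[3][3] = 0

k=0: U[0][0]=-1
  eliminate (1,0): mult=-2, new row 1: (0, 2, -2, -1); set L[1][0]=-2
  eliminate (2,0): mult=-3, new row 2: (0, -8, 5, 5); set L[2][0]=-3
  eliminate (3,0): mult=4, new row 3: (0, -6, -6, 3); set L[3][0]=4
k=1: U[1][1]=2
  eliminate (2,1): mult=-4, new row 2: (0, 0, -3, 1); set L[2][1]=-4
  eliminate (3,1): mult=-3, new row 3: (0, 0, -12, 0); set L[3][1]=-3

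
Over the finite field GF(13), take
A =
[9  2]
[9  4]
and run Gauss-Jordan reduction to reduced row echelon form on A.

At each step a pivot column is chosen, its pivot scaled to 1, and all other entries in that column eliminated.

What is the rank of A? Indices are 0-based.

rank = 2

pivot(0,0)=9: scale R0 → (1, 6)
  clear (1,0): R1 −= (9)R0 → (0, 2)
pivot(1,1)=2: scale R1 → (0, 1)
  clear (0,1): R0 −= (6)R1 → (1, 0)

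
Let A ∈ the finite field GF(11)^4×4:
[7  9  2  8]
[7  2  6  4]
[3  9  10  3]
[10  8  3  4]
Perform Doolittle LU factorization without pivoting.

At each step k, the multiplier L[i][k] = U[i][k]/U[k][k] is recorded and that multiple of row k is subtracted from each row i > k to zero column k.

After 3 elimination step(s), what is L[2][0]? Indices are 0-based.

L[2][0] = 2

[col 0] pivot 7
  R1 -= 1*R0 → (0, 4, 4, 7)  (L[1][0] := 1)
  R2 -= 2*R0 → (0, 2, 6, 9)  (L[2][0] := 2)
  R3 -= 3*R0 → (0, 3, 8, 2)  (L[3][0] := 3)
[col 1] pivot 4
  R2 -= 6*R1 → (0, 0, 4, 0)  (L[2][1] := 6)
  R3 -= 9*R1 → (0, 0, 5, 5)  (L[3][1] := 9)
[col 2] pivot 4
  R3 -= 4*R2 → (0, 0, 0, 5)  (L[3][2] := 4)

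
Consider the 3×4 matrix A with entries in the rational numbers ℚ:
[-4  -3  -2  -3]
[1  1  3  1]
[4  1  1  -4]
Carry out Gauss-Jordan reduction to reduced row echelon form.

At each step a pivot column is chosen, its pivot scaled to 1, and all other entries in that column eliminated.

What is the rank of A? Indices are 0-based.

step 1: normalize row 0 (÷-4) = (1, 3/4, 1/2, 3/4)
  row 1: subtract 1×row0 = (0, 1/4, 5/2, 1/4)
  row 2: subtract 4×row0 = (0, -2, -1, -7)
step 2: normalize row 1 (÷1/4) = (0, 1, 10, 1)
  row 0: subtract 3/4×row1 = (1, 0, -7, 0)
  row 2: subtract -2×row1 = (0, 0, 19, -5)
step 3: normalize row 2 (÷19) = (0, 0, 1, -5/19)
  row 0: subtract -7×row2 = (1, 0, 0, -35/19)
  row 1: subtract 10×row2 = (0, 1, 0, 69/19)

rank = 3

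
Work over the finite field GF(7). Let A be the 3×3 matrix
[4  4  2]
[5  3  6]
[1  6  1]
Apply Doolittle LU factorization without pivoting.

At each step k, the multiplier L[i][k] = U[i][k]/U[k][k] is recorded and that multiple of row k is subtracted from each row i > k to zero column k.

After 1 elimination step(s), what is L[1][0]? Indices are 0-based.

k=0: U[0][0]=4
  eliminate (1,0): mult=3, new row 1: (0, 5, 0); set L[1][0]=3
  eliminate (2,0): mult=2, new row 2: (0, 5, 4); set L[2][0]=2

L[1][0] = 3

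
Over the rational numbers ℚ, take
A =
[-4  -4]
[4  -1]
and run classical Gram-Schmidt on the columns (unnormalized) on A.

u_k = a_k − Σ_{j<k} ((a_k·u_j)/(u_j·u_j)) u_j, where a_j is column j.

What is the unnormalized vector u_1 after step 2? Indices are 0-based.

u_1 = (-5/2, -5/2)

Step 1: u_0 = a_0 = (-4, 4).
Step 2: u_1 = a_1 − (3/8)·u_0 = (-5/2, -5/2).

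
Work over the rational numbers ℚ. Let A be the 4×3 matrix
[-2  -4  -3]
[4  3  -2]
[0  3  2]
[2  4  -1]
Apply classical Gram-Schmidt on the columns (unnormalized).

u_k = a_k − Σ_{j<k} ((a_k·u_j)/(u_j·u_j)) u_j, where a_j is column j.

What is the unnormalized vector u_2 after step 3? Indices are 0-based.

Step 1: u_0 = a_0 = (-2, 4, 0, 2).
Step 2: u_1 = a_1 − (7/6)·u_0 = (-5/3, -5/3, 3, 5/3).
Step 3: u_2 = a_2 − (-1/6)·u_0 − (19/26)·u_1 = (-55/26, -3/26, -5/26, -49/26).

u_2 = (-55/26, -3/26, -5/26, -49/26)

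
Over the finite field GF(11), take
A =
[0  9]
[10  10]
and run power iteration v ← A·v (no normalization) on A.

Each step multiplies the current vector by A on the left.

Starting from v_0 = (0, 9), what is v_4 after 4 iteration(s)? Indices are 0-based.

v_4 = (2, 0)

v_0 = (0, 9).
v_1 = A·v_0 = (4, 2).
v_2 = A·v_1 = (7, 5).
v_3 = A·v_2 = (1, 10).
v_4 = A·v_3 = (2, 0).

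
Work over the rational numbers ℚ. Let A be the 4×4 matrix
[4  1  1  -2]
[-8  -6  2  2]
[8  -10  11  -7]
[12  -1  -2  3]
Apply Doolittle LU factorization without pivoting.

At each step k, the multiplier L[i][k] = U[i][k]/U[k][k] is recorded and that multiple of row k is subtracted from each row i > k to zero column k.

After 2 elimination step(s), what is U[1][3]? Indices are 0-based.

[col 0] pivot 4
  R1 -= -2*R0 → (0, -4, 4, -2)  (L[1][0] := -2)
  R2 -= 2*R0 → (0, -12, 9, -3)  (L[2][0] := 2)
  R3 -= 3*R0 → (0, -4, -5, 9)  (L[3][0] := 3)
[col 1] pivot -4
  R2 -= 3*R1 → (0, 0, -3, 3)  (L[2][1] := 3)
  R3 -= 1*R1 → (0, 0, -9, 11)  (L[3][1] := 1)

U[1][3] = -2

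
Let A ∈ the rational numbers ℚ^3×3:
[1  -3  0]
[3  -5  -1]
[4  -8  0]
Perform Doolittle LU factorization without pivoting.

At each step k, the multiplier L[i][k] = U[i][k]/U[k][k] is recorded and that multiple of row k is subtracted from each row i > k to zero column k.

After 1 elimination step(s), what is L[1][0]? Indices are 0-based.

[col 0] pivot 1
  R1 -= 3*R0 → (0, 4, -1)  (L[1][0] := 3)
  R2 -= 4*R0 → (0, 4, 0)  (L[2][0] := 4)

L[1][0] = 3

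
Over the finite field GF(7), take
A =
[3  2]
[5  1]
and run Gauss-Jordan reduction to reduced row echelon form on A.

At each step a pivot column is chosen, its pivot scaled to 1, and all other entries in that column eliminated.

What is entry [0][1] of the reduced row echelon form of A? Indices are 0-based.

M[0][1] = 3

pivot(0,0)=3: scale R0 → (1, 3)
  clear (1,0): R1 −= (5)R0 → (0, 0)
col 1: no nonzero at/below row 1; advance.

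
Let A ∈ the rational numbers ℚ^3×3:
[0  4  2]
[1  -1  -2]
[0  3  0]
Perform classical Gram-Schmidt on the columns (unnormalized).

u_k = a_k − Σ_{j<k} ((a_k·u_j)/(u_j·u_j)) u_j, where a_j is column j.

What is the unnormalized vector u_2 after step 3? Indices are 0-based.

u_2 = (18/25, 0, -24/25)

Step 1: u_0 = a_0 = (0, 1, 0).
Step 2: u_1 = a_1 − (-1)·u_0 = (4, 0, 3).
Step 3: u_2 = a_2 − (-2)·u_0 − (8/25)·u_1 = (18/25, 0, -24/25).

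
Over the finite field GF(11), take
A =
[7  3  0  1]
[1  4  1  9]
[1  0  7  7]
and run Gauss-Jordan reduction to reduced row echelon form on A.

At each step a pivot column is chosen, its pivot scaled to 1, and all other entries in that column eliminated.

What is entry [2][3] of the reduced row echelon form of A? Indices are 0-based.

M[2][3] = 0

[1] R0 /= 7  ⇒  (1, 2, 0, 8)
     R1 -= 1·R0  ⇒  (0, 2, 1, 1)
     R2 -= 1·R0  ⇒  (0, 9, 7, 10)
[2] R1 /= 2  ⇒  (0, 1, 6, 6)
     R0 -= 2·R1  ⇒  (1, 0, 10, 7)
     R2 -= 9·R1  ⇒  (0, 0, 8, 0)
[3] R2 /= 8  ⇒  (0, 0, 1, 0)
     R0 -= 10·R2  ⇒  (1, 0, 0, 7)
     R1 -= 6·R2  ⇒  (0, 1, 0, 6)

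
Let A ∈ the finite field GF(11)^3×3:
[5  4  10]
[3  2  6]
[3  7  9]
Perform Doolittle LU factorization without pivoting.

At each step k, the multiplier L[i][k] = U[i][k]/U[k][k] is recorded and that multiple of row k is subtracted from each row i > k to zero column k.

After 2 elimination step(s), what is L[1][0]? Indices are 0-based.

Step 1: pivot at (0,0) is 5.
  row1 ← row1 − (5)·row0  ⇒  L[1][0]=5, U row1=(0, 4, 0)
  row2 ← row2 − (5)·row0  ⇒  L[2][0]=5, U row2=(0, 9, 3)
Step 2: pivot at (1,1) is 4.
  row2 ← row2 − (5)·row1  ⇒  L[2][1]=5, U row2=(0, 0, 3)

L[1][0] = 5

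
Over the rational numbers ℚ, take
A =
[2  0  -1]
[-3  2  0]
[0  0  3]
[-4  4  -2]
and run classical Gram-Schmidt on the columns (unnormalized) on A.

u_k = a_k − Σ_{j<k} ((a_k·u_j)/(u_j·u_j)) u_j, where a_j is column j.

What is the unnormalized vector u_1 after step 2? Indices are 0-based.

u_1 = (44/29, -8/29, 0, 28/29)

Step 1: u_0 = a_0 = (2, -3, 0, -4).
Step 2: u_1 = a_1 − (-22/29)·u_0 = (44/29, -8/29, 0, 28/29).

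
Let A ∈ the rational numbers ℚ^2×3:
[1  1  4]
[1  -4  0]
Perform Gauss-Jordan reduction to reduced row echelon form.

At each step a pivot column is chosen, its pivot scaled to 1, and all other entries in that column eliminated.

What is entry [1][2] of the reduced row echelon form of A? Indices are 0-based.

M[1][2] = 4/5

step 1: normalize row 0 (÷1) = (1, 1, 4)
  row 1: subtract 1×row0 = (0, -5, -4)
step 2: normalize row 1 (÷-5) = (0, 1, 4/5)
  row 0: subtract 1×row1 = (1, 0, 16/5)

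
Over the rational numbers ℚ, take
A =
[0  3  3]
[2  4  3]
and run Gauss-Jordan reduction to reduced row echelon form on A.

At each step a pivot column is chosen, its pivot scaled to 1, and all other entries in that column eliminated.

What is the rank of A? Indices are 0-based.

pivot(0,0): swap R0↔R1
pivot(0,0)=2: scale R0 → (1, 2, 3/2)
pivot(1,1)=3: scale R1 → (0, 1, 1)
  clear (0,1): R0 −= (2)R1 → (1, 0, -1/2)

rank = 2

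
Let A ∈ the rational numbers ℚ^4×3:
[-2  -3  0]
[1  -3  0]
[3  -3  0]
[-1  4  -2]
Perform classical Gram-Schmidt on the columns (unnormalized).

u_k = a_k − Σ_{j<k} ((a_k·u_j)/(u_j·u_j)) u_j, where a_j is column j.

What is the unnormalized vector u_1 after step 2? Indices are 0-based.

Step 1: u_0 = a_0 = (-2, 1, 3, -1).
Step 2: u_1 = a_1 − (-2/3)·u_0 = (-13/3, -7/3, -1, 10/3).

u_1 = (-13/3, -7/3, -1, 10/3)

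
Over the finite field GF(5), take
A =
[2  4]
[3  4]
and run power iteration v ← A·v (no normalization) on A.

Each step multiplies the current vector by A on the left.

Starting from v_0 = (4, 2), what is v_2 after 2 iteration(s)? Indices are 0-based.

v_2 = (2, 3)

v_0 = (4, 2).
v_1 = A·v_0 = (1, 0).
v_2 = A·v_1 = (2, 3).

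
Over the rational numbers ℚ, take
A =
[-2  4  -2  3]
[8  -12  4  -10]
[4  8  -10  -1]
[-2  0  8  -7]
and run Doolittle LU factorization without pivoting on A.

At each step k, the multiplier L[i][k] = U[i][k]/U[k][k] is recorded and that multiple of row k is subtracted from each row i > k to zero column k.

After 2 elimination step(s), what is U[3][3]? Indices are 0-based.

U[3][3] = -8

Step 1: pivot at (0,0) is -2.
  row1 ← row1 − (-4)·row0  ⇒  L[1][0]=-4, U row1=(0, 4, -4, 2)
  row2 ← row2 − (-2)·row0  ⇒  L[2][0]=-2, U row2=(0, 16, -14, 5)
  row3 ← row3 − (1)·row0  ⇒  L[3][0]=1, U row3=(0, -4, 10, -10)
Step 2: pivot at (1,1) is 4.
  row2 ← row2 − (4)·row1  ⇒  L[2][1]=4, U row2=(0, 0, 2, -3)
  row3 ← row3 − (-1)·row1  ⇒  L[3][1]=-1, U row3=(0, 0, 6, -8)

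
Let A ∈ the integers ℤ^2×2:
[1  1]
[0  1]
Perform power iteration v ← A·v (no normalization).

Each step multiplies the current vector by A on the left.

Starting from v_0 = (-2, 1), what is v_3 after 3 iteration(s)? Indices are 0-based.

v_3 = (1, 1)

v_0 = (-2, 1).
v_1 = A·v_0 = (-1, 1).
v_2 = A·v_1 = (0, 1).
v_3 = A·v_2 = (1, 1).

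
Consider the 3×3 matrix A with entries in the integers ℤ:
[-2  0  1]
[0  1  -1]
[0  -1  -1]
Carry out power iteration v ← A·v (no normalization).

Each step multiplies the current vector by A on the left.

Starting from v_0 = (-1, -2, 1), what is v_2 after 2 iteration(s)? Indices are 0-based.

v_0 = (-1, -2, 1).
v_1 = A·v_0 = (3, -3, 1).
v_2 = A·v_1 = (-5, -4, 2).

v_2 = (-5, -4, 2)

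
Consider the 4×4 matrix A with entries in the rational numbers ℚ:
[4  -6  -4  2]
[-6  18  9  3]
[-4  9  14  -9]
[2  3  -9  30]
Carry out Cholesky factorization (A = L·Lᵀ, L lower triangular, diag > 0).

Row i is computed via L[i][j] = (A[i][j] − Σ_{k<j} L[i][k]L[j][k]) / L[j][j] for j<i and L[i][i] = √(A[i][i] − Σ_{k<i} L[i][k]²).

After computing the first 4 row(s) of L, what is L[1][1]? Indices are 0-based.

L[1][1] = 3

Step 1: L[0][0] = √(4) = 2.
  L[1][0] = (-6) / L[0][0] = -3.
Step 2: L[1][1] = √(9) = 3.
  L[2][0] = (-4) / L[0][0] = -2.
  L[2][1] = (3) / L[1][1] = 1.
Step 3: L[2][2] = √(9) = 3.
  L[3][0] = (2) / L[0][0] = 1.
  L[3][1] = (6) / L[1][1] = 2.
  L[3][2] = (-9) / L[2][2] = -3.
Step 4: L[3][3] = √(16) = 4.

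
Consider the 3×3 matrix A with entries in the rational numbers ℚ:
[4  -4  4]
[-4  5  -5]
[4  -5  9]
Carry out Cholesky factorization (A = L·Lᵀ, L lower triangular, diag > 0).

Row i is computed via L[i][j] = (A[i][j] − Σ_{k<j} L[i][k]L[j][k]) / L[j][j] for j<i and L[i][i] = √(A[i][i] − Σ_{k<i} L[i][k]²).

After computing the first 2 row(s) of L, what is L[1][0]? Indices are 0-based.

Step 1: L[0][0] = √(4) = 2.
  L[1][0] = (-4) / L[0][0] = -2.
Step 2: L[1][1] = √(1) = 1.

L[1][0] = -2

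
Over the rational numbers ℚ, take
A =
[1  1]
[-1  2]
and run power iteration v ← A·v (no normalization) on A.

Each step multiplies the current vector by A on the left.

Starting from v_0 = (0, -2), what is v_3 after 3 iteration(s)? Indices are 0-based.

v_3 = (-12, -6)

v_0 = (0, -2).
v_1 = A·v_0 = (-2, -4).
v_2 = A·v_1 = (-6, -6).
v_3 = A·v_2 = (-12, -6).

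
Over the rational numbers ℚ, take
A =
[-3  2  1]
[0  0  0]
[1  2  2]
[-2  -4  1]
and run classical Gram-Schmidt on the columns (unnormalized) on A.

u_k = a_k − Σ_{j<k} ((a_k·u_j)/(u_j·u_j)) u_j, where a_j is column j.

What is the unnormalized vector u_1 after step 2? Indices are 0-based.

u_1 = (20/7, 0, 12/7, -24/7)

Step 1: u_0 = a_0 = (-3, 0, 1, -2).
Step 2: u_1 = a_1 − (2/7)·u_0 = (20/7, 0, 12/7, -24/7).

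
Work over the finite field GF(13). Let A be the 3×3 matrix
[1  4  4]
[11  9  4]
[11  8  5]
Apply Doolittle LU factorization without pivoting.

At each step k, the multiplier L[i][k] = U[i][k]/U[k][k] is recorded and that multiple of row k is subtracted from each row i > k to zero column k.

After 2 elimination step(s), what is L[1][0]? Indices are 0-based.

L[1][0] = 11

Step 1: pivot at (0,0) is 1.
  row1 ← row1 − (11)·row0  ⇒  L[1][0]=11, U row1=(0, 4, 12)
  row2 ← row2 − (11)·row0  ⇒  L[2][0]=11, U row2=(0, 3, 0)
Step 2: pivot at (1,1) is 4.
  row2 ← row2 − (4)·row1  ⇒  L[2][1]=4, U row2=(0, 0, 4)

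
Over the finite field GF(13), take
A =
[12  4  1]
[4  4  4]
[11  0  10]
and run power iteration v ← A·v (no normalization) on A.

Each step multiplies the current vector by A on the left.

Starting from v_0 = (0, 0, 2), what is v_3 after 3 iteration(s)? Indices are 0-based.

v_3 = (2, 8, 1)

v_0 = (0, 0, 2).
v_1 = A·v_0 = (2, 8, 7).
v_2 = A·v_1 = (11, 3, 1).
v_3 = A·v_2 = (2, 8, 1).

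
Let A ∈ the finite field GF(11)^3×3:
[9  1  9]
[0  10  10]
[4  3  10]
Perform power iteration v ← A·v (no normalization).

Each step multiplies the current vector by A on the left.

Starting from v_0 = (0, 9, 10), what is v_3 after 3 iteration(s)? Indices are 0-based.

v_3 = (3, 6, 0)

v_0 = (0, 9, 10).
v_1 = A·v_0 = (0, 3, 6).
v_2 = A·v_1 = (2, 2, 3).
v_3 = A·v_2 = (3, 6, 0).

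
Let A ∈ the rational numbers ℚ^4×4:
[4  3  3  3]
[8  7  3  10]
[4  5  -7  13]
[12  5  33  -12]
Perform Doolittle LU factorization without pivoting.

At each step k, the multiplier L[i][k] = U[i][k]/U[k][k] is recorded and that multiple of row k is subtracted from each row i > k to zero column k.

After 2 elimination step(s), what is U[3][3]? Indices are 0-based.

U[3][3] = -5

Step 1: pivot at (0,0) is 4.
  row1 ← row1 − (2)·row0  ⇒  L[1][0]=2, U row1=(0, 1, -3, 4)
  row2 ← row2 − (1)·row0  ⇒  L[2][0]=1, U row2=(0, 2, -10, 10)
  row3 ← row3 − (3)·row0  ⇒  L[3][0]=3, U row3=(0, -4, 24, -21)
Step 2: pivot at (1,1) is 1.
  row2 ← row2 − (2)·row1  ⇒  L[2][1]=2, U row2=(0, 0, -4, 2)
  row3 ← row3 − (-4)·row1  ⇒  L[3][1]=-4, U row3=(0, 0, 12, -5)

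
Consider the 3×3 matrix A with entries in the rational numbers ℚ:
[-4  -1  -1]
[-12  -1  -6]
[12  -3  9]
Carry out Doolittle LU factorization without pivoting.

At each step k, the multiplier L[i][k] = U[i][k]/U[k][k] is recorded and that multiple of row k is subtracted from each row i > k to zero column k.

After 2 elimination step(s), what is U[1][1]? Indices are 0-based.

[col 0] pivot -4
  R1 -= 3*R0 → (0, 2, -3)  (L[1][0] := 3)
  R2 -= -3*R0 → (0, -6, 6)  (L[2][0] := -3)
[col 1] pivot 2
  R2 -= -3*R1 → (0, 0, -3)  (L[2][1] := -3)

U[1][1] = 2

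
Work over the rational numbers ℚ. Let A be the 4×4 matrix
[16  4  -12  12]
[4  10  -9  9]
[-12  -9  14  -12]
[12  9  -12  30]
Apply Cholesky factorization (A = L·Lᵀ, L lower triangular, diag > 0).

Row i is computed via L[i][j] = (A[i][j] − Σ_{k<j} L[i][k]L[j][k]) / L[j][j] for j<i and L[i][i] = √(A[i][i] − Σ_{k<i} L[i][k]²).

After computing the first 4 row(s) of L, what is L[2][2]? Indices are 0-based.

L[2][2] = 1

Step 1: L[0][0] = √(16) = 4.
  L[1][0] = (4) / L[0][0] = 1.
Step 2: L[1][1] = √(9) = 3.
  L[2][0] = (-12) / L[0][0] = -3.
  L[2][1] = (-6) / L[1][1] = -2.
Step 3: L[2][2] = √(1) = 1.
  L[3][0] = (12) / L[0][0] = 3.
  L[3][1] = (6) / L[1][1] = 2.
  L[3][2] = (1) / L[2][2] = 1.
Step 4: L[3][3] = √(16) = 4.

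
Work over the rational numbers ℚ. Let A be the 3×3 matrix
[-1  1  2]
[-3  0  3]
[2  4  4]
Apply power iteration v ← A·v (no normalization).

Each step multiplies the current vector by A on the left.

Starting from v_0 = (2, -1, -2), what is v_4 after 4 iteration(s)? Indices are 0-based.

v_4 = (-909, -780, -2936)

v_0 = (2, -1, -2).
v_1 = A·v_0 = (-7, -12, -8).
v_2 = A·v_1 = (-21, -3, -94).
v_3 = A·v_2 = (-170, -219, -430).
v_4 = A·v_3 = (-909, -780, -2936).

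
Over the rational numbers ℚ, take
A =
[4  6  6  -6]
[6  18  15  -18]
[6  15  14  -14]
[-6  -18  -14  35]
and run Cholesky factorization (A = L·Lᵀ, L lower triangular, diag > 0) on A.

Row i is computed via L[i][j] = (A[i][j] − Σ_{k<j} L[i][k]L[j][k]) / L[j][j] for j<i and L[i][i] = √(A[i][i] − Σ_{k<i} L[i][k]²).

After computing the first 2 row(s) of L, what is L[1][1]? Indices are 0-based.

L[1][1] = 3

Step 1: L[0][0] = √(4) = 2.
  L[1][0] = (6) / L[0][0] = 3.
Step 2: L[1][1] = √(9) = 3.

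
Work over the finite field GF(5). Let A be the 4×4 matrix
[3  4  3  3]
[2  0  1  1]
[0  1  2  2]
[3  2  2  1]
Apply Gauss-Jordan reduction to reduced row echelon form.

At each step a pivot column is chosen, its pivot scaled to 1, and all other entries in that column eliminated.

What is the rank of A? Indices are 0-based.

rank = 4

pivot(0,0)=3: scale R0 → (1, 3, 1, 1)
  clear (1,0): R1 −= (2)R0 → (0, 4, 4, 4)
  clear (3,0): R3 −= (3)R0 → (0, 3, 4, 3)
pivot(1,1)=4: scale R1 → (0, 1, 1, 1)
  clear (0,1): R0 −= (3)R1 → (1, 0, 3, 3)
  clear (2,1): R2 −= (1)R1 → (0, 0, 1, 1)
  clear (3,1): R3 −= (3)R1 → (0, 0, 1, 0)
pivot(2,2)=1: scale R2 → (0, 0, 1, 1)
  clear (0,2): R0 −= (3)R2 → (1, 0, 0, 0)
  clear (1,2): R1 −= (1)R2 → (0, 1, 0, 0)
  clear (3,2): R3 −= (1)R2 → (0, 0, 0, 4)
pivot(3,3)=4: scale R3 → (0, 0, 0, 1)
  clear (2,3): R2 −= (1)R3 → (0, 0, 1, 0)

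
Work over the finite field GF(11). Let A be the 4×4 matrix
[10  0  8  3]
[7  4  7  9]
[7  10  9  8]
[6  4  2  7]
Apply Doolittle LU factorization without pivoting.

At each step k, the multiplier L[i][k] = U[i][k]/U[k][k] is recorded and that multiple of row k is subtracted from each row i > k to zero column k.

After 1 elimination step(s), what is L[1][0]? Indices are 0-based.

k=0: U[0][0]=10
  eliminate (1,0): mult=4, new row 1: (0, 4, 8, 8); set L[1][0]=4
  eliminate (2,0): mult=4, new row 2: (0, 10, 10, 7); set L[2][0]=4
  eliminate (3,0): mult=5, new row 3: (0, 4, 6, 3); set L[3][0]=5

L[1][0] = 4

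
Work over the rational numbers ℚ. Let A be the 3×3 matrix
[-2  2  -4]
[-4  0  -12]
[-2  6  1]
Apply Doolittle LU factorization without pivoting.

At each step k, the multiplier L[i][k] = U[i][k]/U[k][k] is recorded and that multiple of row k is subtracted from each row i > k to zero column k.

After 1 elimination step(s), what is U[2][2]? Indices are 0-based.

Step 1: pivot at (0,0) is -2.
  row1 ← row1 − (2)·row0  ⇒  L[1][0]=2, U row1=(0, -4, -4)
  row2 ← row2 − (1)·row0  ⇒  L[2][0]=1, U row2=(0, 4, 5)

U[2][2] = 5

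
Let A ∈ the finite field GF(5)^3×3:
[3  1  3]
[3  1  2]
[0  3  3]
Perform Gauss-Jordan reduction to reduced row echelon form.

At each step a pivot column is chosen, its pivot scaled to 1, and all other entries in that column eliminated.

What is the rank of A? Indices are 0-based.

rank = 3

[1] R0 /= 3  ⇒  (1, 2, 1)
     R1 -= 3·R0  ⇒  (0, 0, 4)
[2] R1 <-> R2
[2] R1 /= 3  ⇒  (0, 1, 1)
     R0 -= 2·R1  ⇒  (1, 0, 4)
[3] R2 /= 4  ⇒  (0, 0, 1)
     R0 -= 4·R2  ⇒  (1, 0, 0)
     R1 -= 1·R2  ⇒  (0, 1, 0)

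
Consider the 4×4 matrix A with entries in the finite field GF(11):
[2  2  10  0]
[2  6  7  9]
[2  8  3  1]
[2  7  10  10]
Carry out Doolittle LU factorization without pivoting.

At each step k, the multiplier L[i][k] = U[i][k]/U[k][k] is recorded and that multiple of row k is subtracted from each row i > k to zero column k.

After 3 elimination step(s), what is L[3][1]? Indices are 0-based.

k=0: U[0][0]=2
  eliminate (1,0): mult=1, new row 1: (0, 4, 8, 9); set L[1][0]=1
  eliminate (2,0): mult=1, new row 2: (0, 6, 4, 1); set L[2][0]=1
  eliminate (3,0): mult=1, new row 3: (0, 5, 0, 10); set L[3][0]=1
k=1: U[1][1]=4
  eliminate (2,1): mult=7, new row 2: (0, 0, 3, 4); set L[2][1]=7
  eliminate (3,1): mult=4, new row 3: (0, 0, 1, 7); set L[3][1]=4
k=2: U[2][2]=3
  eliminate (3,2): mult=4, new row 3: (0, 0, 0, 2); set L[3][2]=4

L[3][1] = 4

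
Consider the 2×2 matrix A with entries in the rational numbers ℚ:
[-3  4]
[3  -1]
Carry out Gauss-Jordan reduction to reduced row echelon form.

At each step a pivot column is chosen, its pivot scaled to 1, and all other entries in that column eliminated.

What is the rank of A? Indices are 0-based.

rank = 2

pivot(0,0)=-3: scale R0 → (1, -4/3)
  clear (1,0): R1 −= (3)R0 → (0, 3)
pivot(1,1)=3: scale R1 → (0, 1)
  clear (0,1): R0 −= (-4/3)R1 → (1, 0)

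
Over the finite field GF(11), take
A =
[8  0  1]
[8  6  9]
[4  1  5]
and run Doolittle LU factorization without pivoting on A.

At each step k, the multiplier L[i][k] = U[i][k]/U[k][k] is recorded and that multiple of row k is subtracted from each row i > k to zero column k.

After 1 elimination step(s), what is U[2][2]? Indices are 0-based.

U[2][2] = 10

[col 0] pivot 8
  R1 -= 1*R0 → (0, 6, 8)  (L[1][0] := 1)
  R2 -= 6*R0 → (0, 1, 10)  (L[2][0] := 6)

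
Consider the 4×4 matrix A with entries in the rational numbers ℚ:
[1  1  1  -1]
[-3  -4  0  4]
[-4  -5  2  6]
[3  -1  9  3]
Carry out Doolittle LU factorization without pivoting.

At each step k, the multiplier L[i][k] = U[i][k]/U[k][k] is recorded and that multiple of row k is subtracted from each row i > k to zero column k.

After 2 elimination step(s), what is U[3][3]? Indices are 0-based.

[col 0] pivot 1
  R1 -= -3*R0 → (0, -1, 3, 1)  (L[1][0] := -3)
  R2 -= -4*R0 → (0, -1, 6, 2)  (L[2][0] := -4)
  R3 -= 3*R0 → (0, -4, 6, 6)  (L[3][0] := 3)
[col 1] pivot -1
  R2 -= 1*R1 → (0, 0, 3, 1)  (L[2][1] := 1)
  R3 -= 4*R1 → (0, 0, -6, 2)  (L[3][1] := 4)

U[3][3] = 2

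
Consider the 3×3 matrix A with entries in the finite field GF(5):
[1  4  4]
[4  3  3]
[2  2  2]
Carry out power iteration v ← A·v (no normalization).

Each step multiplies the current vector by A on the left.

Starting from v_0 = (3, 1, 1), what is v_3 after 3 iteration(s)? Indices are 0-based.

v_3 = (2, 0, 3)

v_0 = (3, 1, 1).
v_1 = A·v_0 = (1, 3, 0).
v_2 = A·v_1 = (3, 3, 3).
v_3 = A·v_2 = (2, 0, 3).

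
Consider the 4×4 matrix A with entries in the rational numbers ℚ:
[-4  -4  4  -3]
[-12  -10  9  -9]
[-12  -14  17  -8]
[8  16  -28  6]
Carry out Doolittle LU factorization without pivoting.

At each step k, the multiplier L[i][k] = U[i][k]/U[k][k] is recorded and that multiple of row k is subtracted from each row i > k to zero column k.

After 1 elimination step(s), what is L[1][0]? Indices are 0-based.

L[1][0] = 3

[col 0] pivot -4
  R1 -= 3*R0 → (0, 2, -3, 0)  (L[1][0] := 3)
  R2 -= 3*R0 → (0, -2, 5, 1)  (L[2][0] := 3)
  R3 -= -2*R0 → (0, 8, -20, 0)  (L[3][0] := -2)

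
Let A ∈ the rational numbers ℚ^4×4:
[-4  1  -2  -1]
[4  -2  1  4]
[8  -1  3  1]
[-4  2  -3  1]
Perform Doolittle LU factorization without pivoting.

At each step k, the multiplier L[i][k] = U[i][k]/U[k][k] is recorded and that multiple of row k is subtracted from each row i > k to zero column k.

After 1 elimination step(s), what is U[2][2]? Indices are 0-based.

U[2][2] = -1

Step 1: pivot at (0,0) is -4.
  row1 ← row1 − (-1)·row0  ⇒  L[1][0]=-1, U row1=(0, -1, -1, 3)
  row2 ← row2 − (-2)·row0  ⇒  L[2][0]=-2, U row2=(0, 1, -1, -1)
  row3 ← row3 − (1)·row0  ⇒  L[3][0]=1, U row3=(0, 1, -1, 2)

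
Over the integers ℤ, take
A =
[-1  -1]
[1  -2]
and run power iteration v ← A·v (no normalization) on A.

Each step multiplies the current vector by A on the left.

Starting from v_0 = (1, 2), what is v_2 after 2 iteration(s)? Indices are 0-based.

v_2 = (6, 3)

v_0 = (1, 2).
v_1 = A·v_0 = (-3, -3).
v_2 = A·v_1 = (6, 3).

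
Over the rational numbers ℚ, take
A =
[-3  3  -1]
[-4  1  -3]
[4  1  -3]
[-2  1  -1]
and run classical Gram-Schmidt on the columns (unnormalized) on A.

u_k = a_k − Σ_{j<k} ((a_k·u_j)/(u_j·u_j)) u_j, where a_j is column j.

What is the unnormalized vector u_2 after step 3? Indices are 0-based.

u_2 = (616/419, -1062/419, -662/419, -124/419)

Step 1: u_0 = a_0 = (-3, -4, 4, -2).
Step 2: u_1 = a_1 − (-11/45)·u_0 = (34/15, 1/45, 89/45, 23/45).
Step 3: u_2 = a_2 − (1/9)·u_0 − (-395/419)·u_1 = (616/419, -1062/419, -662/419, -124/419).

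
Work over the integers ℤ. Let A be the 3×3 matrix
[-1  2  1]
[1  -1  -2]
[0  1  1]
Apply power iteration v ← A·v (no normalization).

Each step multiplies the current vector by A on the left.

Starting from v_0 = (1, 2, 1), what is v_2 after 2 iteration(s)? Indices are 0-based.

v_0 = (1, 2, 1).
v_1 = A·v_0 = (4, -3, 3).
v_2 = A·v_1 = (-7, 1, 0).

v_2 = (-7, 1, 0)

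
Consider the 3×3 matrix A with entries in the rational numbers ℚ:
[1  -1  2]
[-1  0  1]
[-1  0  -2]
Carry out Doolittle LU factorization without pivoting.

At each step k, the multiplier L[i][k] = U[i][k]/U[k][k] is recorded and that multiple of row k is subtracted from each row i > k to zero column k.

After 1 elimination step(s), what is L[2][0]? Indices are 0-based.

[col 0] pivot 1
  R1 -= -1*R0 → (0, -1, 3)  (L[1][0] := -1)
  R2 -= -1*R0 → (0, -1, 0)  (L[2][0] := -1)

L[2][0] = -1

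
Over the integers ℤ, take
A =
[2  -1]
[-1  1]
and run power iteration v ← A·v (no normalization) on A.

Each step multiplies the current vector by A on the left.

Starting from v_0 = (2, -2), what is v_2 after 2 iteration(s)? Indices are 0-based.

v_0 = (2, -2).
v_1 = A·v_0 = (6, -4).
v_2 = A·v_1 = (16, -10).

v_2 = (16, -10)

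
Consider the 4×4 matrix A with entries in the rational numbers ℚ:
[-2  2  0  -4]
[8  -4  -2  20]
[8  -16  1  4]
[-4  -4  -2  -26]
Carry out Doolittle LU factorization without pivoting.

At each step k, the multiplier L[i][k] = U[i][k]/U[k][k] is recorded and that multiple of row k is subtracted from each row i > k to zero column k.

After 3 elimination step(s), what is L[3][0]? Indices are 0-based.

Step 1: pivot at (0,0) is -2.
  row1 ← row1 − (-4)·row0  ⇒  L[1][0]=-4, U row1=(0, 4, -2, 4)
  row2 ← row2 − (-4)·row0  ⇒  L[2][0]=-4, U row2=(0, -8, 1, -12)
  row3 ← row3 − (2)·row0  ⇒  L[3][0]=2, U row3=(0, -8, -2, -18)
Step 2: pivot at (1,1) is 4.
  row2 ← row2 − (-2)·row1  ⇒  L[2][1]=-2, U row2=(0, 0, -3, -4)
  row3 ← row3 − (-2)·row1  ⇒  L[3][1]=-2, U row3=(0, 0, -6, -10)
Step 3: pivot at (2,2) is -3.
  row3 ← row3 − (2)·row2  ⇒  L[3][2]=2, U row3=(0, 0, 0, -2)

L[3][0] = 2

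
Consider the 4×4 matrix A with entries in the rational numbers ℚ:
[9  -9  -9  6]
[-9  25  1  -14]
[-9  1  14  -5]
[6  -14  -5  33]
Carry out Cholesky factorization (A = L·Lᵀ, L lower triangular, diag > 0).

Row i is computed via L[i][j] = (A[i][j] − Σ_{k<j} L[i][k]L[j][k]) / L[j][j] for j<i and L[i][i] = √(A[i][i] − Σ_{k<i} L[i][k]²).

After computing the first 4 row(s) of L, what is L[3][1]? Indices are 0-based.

Step 1: L[0][0] = √(9) = 3.
  L[1][0] = (-9) / L[0][0] = -3.
Step 2: L[1][1] = √(16) = 4.
  L[2][0] = (-9) / L[0][0] = -3.
  L[2][1] = (-8) / L[1][1] = -2.
Step 3: L[2][2] = √(1) = 1.
  L[3][0] = (6) / L[0][0] = 2.
  L[3][1] = (-8) / L[1][1] = -2.
  L[3][2] = (-3) / L[2][2] = -3.
Step 4: L[3][3] = √(16) = 4.

L[3][1] = -2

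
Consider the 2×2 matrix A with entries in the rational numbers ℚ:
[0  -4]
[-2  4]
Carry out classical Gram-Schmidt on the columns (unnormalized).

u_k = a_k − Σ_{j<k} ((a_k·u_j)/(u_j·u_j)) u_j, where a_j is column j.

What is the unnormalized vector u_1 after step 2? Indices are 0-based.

Step 1: u_0 = a_0 = (0, -2).
Step 2: u_1 = a_1 − (-2)·u_0 = (-4, 0).

u_1 = (-4, 0)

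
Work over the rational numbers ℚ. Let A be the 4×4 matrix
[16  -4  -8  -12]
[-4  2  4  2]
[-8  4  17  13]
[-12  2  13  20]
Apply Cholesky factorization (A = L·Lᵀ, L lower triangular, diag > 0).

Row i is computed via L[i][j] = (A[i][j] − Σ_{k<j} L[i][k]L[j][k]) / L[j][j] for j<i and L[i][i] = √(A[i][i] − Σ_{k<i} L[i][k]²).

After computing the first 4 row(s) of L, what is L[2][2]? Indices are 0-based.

Step 1: L[0][0] = √(16) = 4.
  L[1][0] = (-4) / L[0][0] = -1.
Step 2: L[1][1] = √(1) = 1.
  L[2][0] = (-8) / L[0][0] = -2.
  L[2][1] = (2) / L[1][1] = 2.
Step 3: L[2][2] = √(9) = 3.
  L[3][0] = (-12) / L[0][0] = -3.
  L[3][1] = (-1) / L[1][1] = -1.
  L[3][2] = (9) / L[2][2] = 3.
Step 4: L[3][3] = √(1) = 1.

L[2][2] = 3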